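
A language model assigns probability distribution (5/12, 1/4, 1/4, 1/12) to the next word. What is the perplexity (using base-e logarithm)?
3.5431

Perplexity is e^H (or exp(H) for natural log).

First, H = -Σ p log p = 1.2650 nats
Perplexity = e^1.2650 = 3.5431

Interpretation: The model's uncertainty is equivalent to choosing uniformly among 3.5 options.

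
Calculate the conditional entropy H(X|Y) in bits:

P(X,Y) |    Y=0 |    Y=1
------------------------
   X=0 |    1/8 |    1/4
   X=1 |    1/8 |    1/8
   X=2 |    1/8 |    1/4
1.5456 bits

Using the chain rule: H(X|Y) = H(X,Y) - H(Y)

First, compute H(X,Y) = 2.5000 bits

Marginal P(Y) = (3/8, 5/8)
H(Y) = 0.9544 bits

H(X|Y) = H(X,Y) - H(Y) = 2.5000 - 0.9544 = 1.5456 bits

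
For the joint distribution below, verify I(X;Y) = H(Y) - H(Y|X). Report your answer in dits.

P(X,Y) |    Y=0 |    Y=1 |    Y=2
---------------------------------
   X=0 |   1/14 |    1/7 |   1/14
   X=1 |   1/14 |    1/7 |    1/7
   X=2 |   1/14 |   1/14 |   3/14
I(X;Y) = 0.0207 dits

Mutual information has multiple equivalent forms:
- I(X;Y) = H(X) - H(X|Y)
- I(X;Y) = H(Y) - H(Y|X)
- I(X;Y) = H(X) + H(Y) - H(X,Y)

Computing all quantities:
H(X) = 0.4748, H(Y) = 0.4608, H(X,Y) = 0.9149
H(X|Y) = 0.4541, H(Y|X) = 0.4400

Verification:
H(X) - H(X|Y) = 0.4748 - 0.4541 = 0.0207
H(Y) - H(Y|X) = 0.4608 - 0.4400 = 0.0207
H(X) + H(Y) - H(X,Y) = 0.4748 + 0.4608 - 0.9149 = 0.0207

All forms give I(X;Y) = 0.0207 dits. ✓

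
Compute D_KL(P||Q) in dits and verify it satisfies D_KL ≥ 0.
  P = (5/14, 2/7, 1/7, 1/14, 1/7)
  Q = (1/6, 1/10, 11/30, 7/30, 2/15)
0.1576 dits

KL divergence satisfies the Gibbs inequality: D_KL(P||Q) ≥ 0 for all distributions P, Q.

D_KL(P||Q) = Σ p(x) log(p(x)/q(x))
Term by term:
  x=0: 5/14 × log_10[(5/14)/(1/6)] = 0.1182
  x=1: 2/7 × log_10[(2/7)/(1/10)] = 0.1303
  x=2: 1/7 × log_10[(1/7)/(11/30)] = -0.0585
  x=3: 1/14 × log_10[(1/14)/(7/30)] = -0.0367
  x=4: 1/7 × log_10[(1/7)/(2/15)] = 0.0043
D_KL(P||Q) = 0.1576 dits

D_KL(P||Q) = 0.1576 ≥ 0 ✓

This non-negativity is a fundamental property: relative entropy cannot be negative because it measures how different Q is from P.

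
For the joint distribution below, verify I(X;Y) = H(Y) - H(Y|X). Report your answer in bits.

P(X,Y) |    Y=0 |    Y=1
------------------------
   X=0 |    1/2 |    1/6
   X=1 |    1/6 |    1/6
I(X;Y) = 0.0441 bits

Mutual information has multiple equivalent forms:
- I(X;Y) = H(X) - H(X|Y)
- I(X;Y) = H(Y) - H(Y|X)
- I(X;Y) = H(X) + H(Y) - H(X,Y)

Computing all quantities:
H(X) = 0.9183, H(Y) = 0.9183, H(X,Y) = 1.7925
H(X|Y) = 0.8742, H(Y|X) = 0.8742

Verification:
H(X) - H(X|Y) = 0.9183 - 0.8742 = 0.0441
H(Y) - H(Y|X) = 0.9183 - 0.8742 = 0.0441
H(X) + H(Y) - H(X,Y) = 0.9183 + 0.9183 - 1.7925 = 0.0441

All forms give I(X;Y) = 0.0441 bits. ✓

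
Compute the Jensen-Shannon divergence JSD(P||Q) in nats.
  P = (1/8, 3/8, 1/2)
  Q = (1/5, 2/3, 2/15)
0.0816 nats

Jensen-Shannon divergence is:
JSD(P||Q) = 0.5 × D_KL(P||M) + 0.5 × D_KL(Q||M)
where M = 0.5 × (P + Q) is the mixture distribution.

M = 0.5 × (1/8, 3/8, 1/2) + 0.5 × (1/5, 2/3, 2/15) = (0.1625, 0.520833, 0.316667)

D_KL(P||M) = 0.0724 nats
D_KL(Q||M) = 0.0908 nats

JSD(P||Q) = 0.5 × 0.0724 + 0.5 × 0.0908 = 0.0816 nats

Unlike KL divergence, JSD is symmetric and bounded: 0 ≤ JSD ≤ log(2).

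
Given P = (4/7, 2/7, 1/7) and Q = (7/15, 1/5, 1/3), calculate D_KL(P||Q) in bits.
0.1394 bits

KL divergence: D_KL(P||Q) = Σ p(x) log(p(x)/q(x))

Computing term by term:
  x=0: 4/7 × log_2[(4/7)/(7/15)] = 4/7 × 0.2922 = 0.1670
  x=1: 2/7 × log_2[(2/7)/(1/5)] = 2/7 × 0.5146 = 0.1470
  x=2: 1/7 × log_2[(1/7)/(1/3)] = 1/7 × -1.2224 = -0.1746

D_KL(P||Q) = 0.1394 bits

Note: KL divergence is always non-negative and equals 0 iff P = Q.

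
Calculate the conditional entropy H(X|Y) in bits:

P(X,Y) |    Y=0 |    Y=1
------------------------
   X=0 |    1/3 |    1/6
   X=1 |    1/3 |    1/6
1.0000 bits

Using the chain rule: H(X|Y) = H(X,Y) - H(Y)

First, compute H(X,Y) = 1.9183 bits

Marginal P(Y) = (2/3, 1/3)
H(Y) = 0.9183 bits

H(X|Y) = H(X,Y) - H(Y) = 1.9183 - 0.9183 = 1.0000 bits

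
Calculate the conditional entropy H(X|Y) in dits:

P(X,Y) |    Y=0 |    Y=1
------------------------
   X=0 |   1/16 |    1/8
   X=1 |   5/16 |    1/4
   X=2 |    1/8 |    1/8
0.4213 dits

Using the chain rule: H(X|Y) = H(X,Y) - H(Y)

First, compute H(X,Y) = 0.7223 dits

Marginal P(Y) = (1/2, 1/2)
H(Y) = 0.3010 dits

H(X|Y) = H(X,Y) - H(Y) = 0.7223 - 0.3010 = 0.4213 dits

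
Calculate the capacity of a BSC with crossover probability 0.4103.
0.0233 bits

For a binary symmetric channel (BSC) with error probability p:
Capacity C = 1 - H(p) bits per symbol

where H(p) = -p log₂(p) - (1-p) log₂(1-p) is the binary entropy function.

H(0.4103) = 0.9767 bits
C = 1 - 0.9767 = 0.0233 bits per symbol

This means we can reliably transmit up to 0.0233 bits of information per channel use.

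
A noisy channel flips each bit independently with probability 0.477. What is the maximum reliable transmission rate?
0.0015 bits

For a binary symmetric channel (BSC) with error probability p:
Capacity C = 1 - H(p) bits per symbol

where H(p) = -p log₂(p) - (1-p) log₂(1-p) is the binary entropy function.

H(0.477) = 0.9985 bits
C = 1 - 0.9985 = 0.0015 bits per symbol

This means we can reliably transmit up to 0.0015 bits of information per channel use.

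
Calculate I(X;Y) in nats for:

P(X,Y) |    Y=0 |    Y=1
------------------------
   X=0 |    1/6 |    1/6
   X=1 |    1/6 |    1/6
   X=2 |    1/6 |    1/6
0.0000 nats

Mutual information: I(X;Y) = H(X) + H(Y) - H(X,Y)

Marginals:
P(X) = (1/3, 1/3, 1/3), H(X) = 1.0986 nats
P(Y) = (1/2, 1/2), H(Y) = 0.6931 nats

Joint entropy: H(X,Y) = 1.7918 nats

I(X;Y) = 1.0986 + 0.6931 - 1.7918 = 0.0000 nats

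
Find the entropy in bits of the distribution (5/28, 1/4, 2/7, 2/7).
1.9766 bits

Shannon entropy is H(X) = -Σ p(x) log p(x).

For P = (5/28, 1/4, 2/7, 2/7):
H = -5/28 × log_2(5/28) -1/4 × log_2(1/4) -2/7 × log_2(2/7) -2/7 × log_2(2/7)
H = 1.9766 bits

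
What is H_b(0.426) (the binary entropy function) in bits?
0.9841 bits

The binary entropy function is:
H(p) = -p log(p) - (1-p) log(1-p)

H(0.426) = -0.426 × log_2(0.426) - 0.574 × log_2(0.574)
H(0.426) = 0.9841 bits

Note: Binary entropy is maximized at p=0.5 (H=1 bit) and minimized at p=0 or p=1 (H=0).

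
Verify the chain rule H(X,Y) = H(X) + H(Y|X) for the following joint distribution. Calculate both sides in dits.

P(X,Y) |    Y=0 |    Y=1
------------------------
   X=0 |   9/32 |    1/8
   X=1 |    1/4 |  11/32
H(X,Y) = 0.5778, H(X) = 0.2934, H(Y|X) = 0.2844 (all in dits)

Chain rule: H(X,Y) = H(X) + H(Y|X)

Left side — joint entropy directly:
H(X,Y) = -Σ p(x,y) log p(x,y) = 0.5778 dits

Right side — compute H(Y|X) from the conditional distributions:
P(X) = (13/32, 19/32), so H(X) = 0.2934 dits
H(Y|X) = Σ_x P(X=x) · H(Y|X=x):
  P(Y|X=0) = (9/13, 4/13), H(Y|X=0) = 0.2681, weight P(X=0) = 13/32
  P(Y|X=1) = (8/19, 11/19), H(Y|X=1) = 0.2956, weight P(X=1) = 19/32
H(Y|X) = 0.2844 dits

H(X) + H(Y|X) = 0.2934 + 0.2844 = 0.5778 dits

Both sides equal 0.5778 dits. ✓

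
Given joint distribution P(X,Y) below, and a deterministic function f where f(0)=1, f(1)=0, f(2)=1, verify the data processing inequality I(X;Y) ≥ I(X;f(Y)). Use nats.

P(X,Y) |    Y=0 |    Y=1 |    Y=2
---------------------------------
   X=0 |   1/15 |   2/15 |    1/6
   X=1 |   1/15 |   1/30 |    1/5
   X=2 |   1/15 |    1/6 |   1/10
I(X;Y) = 0.0660, I(X;f(Y)) = 0.0605, inequality holds: 0.0660 ≥ 0.0605

Data Processing Inequality: For any Markov chain X → Y → Z, we have I(X;Y) ≥ I(X;Z).

Here Z = f(Y) is a deterministic function of Y, forming X → Y → Z.

Original I(X;Y) = 0.0660 nats

After applying f:
P(X,Z) where Z=f(Y):
- P(X,Z=0) = P(X,Y=1)
- P(X,Z=1) = P(X,Y=0) + P(X,Y=2)

I(X;Z) = I(X;f(Y)) = 0.0605 nats

Verification: 0.0660 ≥ 0.0605 ✓

Information cannot be created by processing; the function f can only lose information about X.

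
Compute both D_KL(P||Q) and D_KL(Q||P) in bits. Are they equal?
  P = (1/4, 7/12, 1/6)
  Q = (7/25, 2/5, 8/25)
D_KL(P||Q) = 0.1198, D_KL(Q||P) = 0.1292

KL divergence is not symmetric: D_KL(P||Q) ≠ D_KL(Q||P) in general.

D_KL(P||Q) = 0.1198 bits
D_KL(Q||P) = 0.1292 bits

No, they are not equal!

This asymmetry is why KL divergence is not a true distance metric.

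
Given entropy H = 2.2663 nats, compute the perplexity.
9.6437

Perplexity is e^H (or exp(H) for natural log).

H = 2.2663 nats
Perplexity = e^2.2663 = 9.6437

Interpretation: The model's uncertainty is equivalent to choosing uniformly among 9.6 options.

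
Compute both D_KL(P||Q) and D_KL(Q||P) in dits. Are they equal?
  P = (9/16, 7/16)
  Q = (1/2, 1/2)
D_KL(P||Q) = 0.0034, D_KL(Q||P) = 0.0034

KL divergence is not symmetric: D_KL(P||Q) ≠ D_KL(Q||P) in general.

D_KL(P||Q) = 0.0034 dits
D_KL(Q||P) = 0.0034 dits

In this case they happen to be equal (to 4 decimal places).

This asymmetry is why KL divergence is not a true distance metric.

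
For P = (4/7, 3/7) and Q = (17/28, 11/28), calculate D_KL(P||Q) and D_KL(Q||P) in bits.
D_KL(P||Q) = 0.0038, D_KL(Q||P) = 0.0038

KL divergence is not symmetric: D_KL(P||Q) ≠ D_KL(Q||P) in general.

D_KL(P||Q) = 0.0038 bits
D_KL(Q||P) = 0.0038 bits

In this case they happen to be equal (to 4 decimal places).

This asymmetry is why KL divergence is not a true distance metric.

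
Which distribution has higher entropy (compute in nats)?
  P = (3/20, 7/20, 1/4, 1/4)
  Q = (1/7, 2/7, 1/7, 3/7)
P

Computing entropies in nats:
H(P) = 1.3452
H(Q) = 1.2770

Distribution P has higher entropy.

Intuition: The distribution closer to uniform (more spread out) has higher entropy.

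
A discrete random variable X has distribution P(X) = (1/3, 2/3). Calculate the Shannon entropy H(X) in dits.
0.2764 dits

Shannon entropy is H(X) = -Σ p(x) log p(x).

For P = (1/3, 2/3):
H = -1/3 × log_10(1/3) -2/3 × log_10(2/3)
H = 0.2764 dits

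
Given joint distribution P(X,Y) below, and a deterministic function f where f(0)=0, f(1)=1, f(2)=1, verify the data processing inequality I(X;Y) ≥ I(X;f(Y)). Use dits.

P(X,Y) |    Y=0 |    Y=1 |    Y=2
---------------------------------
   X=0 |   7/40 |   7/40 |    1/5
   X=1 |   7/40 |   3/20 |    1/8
I(X;Y) = 0.0020, I(X;f(Y)) = 0.0012, inequality holds: 0.0020 ≥ 0.0012

Data Processing Inequality: For any Markov chain X → Y → Z, we have I(X;Y) ≥ I(X;Z).

Here Z = f(Y) is a deterministic function of Y, forming X → Y → Z.

Original I(X;Y) = 0.0020 dits

After applying f:
P(X,Z) where Z=f(Y):
- P(X,Z=0) = P(X,Y=0)
- P(X,Z=1) = P(X,Y=1) + P(X,Y=2)

I(X;Z) = I(X;f(Y)) = 0.0012 dits

Verification: 0.0020 ≥ 0.0012 ✓

Information cannot be created by processing; the function f can only lose information about X.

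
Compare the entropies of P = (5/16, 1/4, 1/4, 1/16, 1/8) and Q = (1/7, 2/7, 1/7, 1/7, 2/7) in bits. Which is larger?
Q

Computing entropies in bits:
H(P) = 2.1494
H(Q) = 2.2359

Distribution Q has higher entropy.

Intuition: The distribution closer to uniform (more spread out) has higher entropy.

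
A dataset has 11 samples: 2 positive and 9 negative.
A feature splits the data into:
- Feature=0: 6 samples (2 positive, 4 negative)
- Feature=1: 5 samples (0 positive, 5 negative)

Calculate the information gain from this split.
0.1831 bits

Information Gain = H(Y) - H(Y|Feature)

Before split:
P(positive) = 2/11 = 0.1818
H(Y) = 0.6840 bits

After split:
Feature=0: H = 0.9183 bits (weight = 6/11)
Feature=1: H = 0.0000 bits (weight = 5/11)
H(Y|Feature) = (6/11)×0.9183 + (5/11)×0.0000 = 0.5009 bits

Information Gain = 0.6840 - 0.5009 = 0.1831 bits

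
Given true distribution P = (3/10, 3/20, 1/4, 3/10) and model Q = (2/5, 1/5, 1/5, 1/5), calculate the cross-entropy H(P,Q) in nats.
1.4015 nats

Cross-entropy: H(P,Q) = -Σ p(x) log q(x)

Alternatively: H(P,Q) = H(P) + D_KL(P||Q)
H(P) = 1.3535 nats
D_KL(P||Q) = 0.0480 nats

H(P,Q) = 1.3535 + 0.0480 = 1.4015 nats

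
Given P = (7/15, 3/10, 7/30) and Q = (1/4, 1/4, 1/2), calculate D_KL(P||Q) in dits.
0.0730 dits

KL divergence: D_KL(P||Q) = Σ p(x) log(p(x)/q(x))

Computing term by term:
  x=0: 7/15 × log_10[(7/15)/(1/4)] = 7/15 × 0.2711 = 0.1265
  x=1: 3/10 × log_10[(3/10)/(1/4)] = 3/10 × 0.0792 = 0.0238
  x=2: 7/30 × log_10[(7/30)/(1/2)] = 7/30 × -0.3310 = -0.0772

D_KL(P||Q) = 0.0730 dits

Note: KL divergence is always non-negative and equals 0 iff P = Q.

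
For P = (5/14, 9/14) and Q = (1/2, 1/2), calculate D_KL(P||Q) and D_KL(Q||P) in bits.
D_KL(P||Q) = 0.0597, D_KL(Q||P) = 0.0614

KL divergence is not symmetric: D_KL(P||Q) ≠ D_KL(Q||P) in general.

D_KL(P||Q) = 0.0597 bits
D_KL(Q||P) = 0.0614 bits

No, they are not equal!

This asymmetry is why KL divergence is not a true distance metric.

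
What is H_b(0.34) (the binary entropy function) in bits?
0.9248 bits

The binary entropy function is:
H(p) = -p log(p) - (1-p) log(1-p)

H(0.34) = -0.34 × log_2(0.34) - 0.66 × log_2(0.66)
H(0.34) = 0.9248 bits

Note: Binary entropy is maximized at p=0.5 (H=1 bit) and minimized at p=0 or p=1 (H=0).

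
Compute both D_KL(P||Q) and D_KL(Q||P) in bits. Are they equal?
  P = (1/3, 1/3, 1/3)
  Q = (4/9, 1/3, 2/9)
D_KL(P||Q) = 0.0566, D_KL(Q||P) = 0.0545

KL divergence is not symmetric: D_KL(P||Q) ≠ D_KL(Q||P) in general.

D_KL(P||Q) = 0.0566 bits
D_KL(Q||P) = 0.0545 bits

No, they are not equal!

This asymmetry is why KL divergence is not a true distance metric.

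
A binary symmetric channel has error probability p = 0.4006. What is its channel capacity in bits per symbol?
0.0287 bits

For a binary symmetric channel (BSC) with error probability p:
Capacity C = 1 - H(p) bits per symbol

where H(p) = -p log₂(p) - (1-p) log₂(1-p) is the binary entropy function.

H(0.4006) = 0.9713 bits
C = 1 - 0.9713 = 0.0287 bits per symbol

This means we can reliably transmit up to 0.0287 bits of information per channel use.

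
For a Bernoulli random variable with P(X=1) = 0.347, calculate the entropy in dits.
0.2804 dits

The binary entropy function is:
H(p) = -p log(p) - (1-p) log(1-p)

H(0.347) = -0.347 × log_10(0.347) - 0.653 × log_10(0.653)
H(0.347) = 0.2804 dits

Note: Binary entropy is maximized at p=0.5 (H=1 bit) and minimized at p=0 or p=1 (H=0).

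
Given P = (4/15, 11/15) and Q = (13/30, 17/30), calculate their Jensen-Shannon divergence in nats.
0.0154 nats

Jensen-Shannon divergence is:
JSD(P||Q) = 0.5 × D_KL(P||M) + 0.5 × D_KL(Q||M)
where M = 0.5 × (P + Q) is the mixture distribution.

M = 0.5 × (4/15, 11/15) + 0.5 × (13/30, 17/30) = (7/20, 13/20)

D_KL(P||M) = 0.0159 nats
D_KL(Q||M) = 0.0148 nats

JSD(P||Q) = 0.5 × 0.0159 + 0.5 × 0.0148 = 0.0154 nats

Unlike KL divergence, JSD is symmetric and bounded: 0 ≤ JSD ≤ log(2).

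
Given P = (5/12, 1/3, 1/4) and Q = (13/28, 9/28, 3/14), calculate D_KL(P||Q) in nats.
0.0056 nats

KL divergence: D_KL(P||Q) = Σ p(x) log(p(x)/q(x))

Computing term by term:
  x=0: 5/12 × log_e[(5/12)/(13/28)] = 5/12 × -0.1082 = -0.0451
  x=1: 1/3 × log_e[(1/3)/(9/28)] = 1/3 × 0.0364 = 0.0121
  x=2: 1/4 × log_e[(1/4)/(3/14)] = 1/4 × 0.1542 = 0.0385

D_KL(P||Q) = 0.0056 nats

Note: KL divergence is always non-negative and equals 0 iff P = Q.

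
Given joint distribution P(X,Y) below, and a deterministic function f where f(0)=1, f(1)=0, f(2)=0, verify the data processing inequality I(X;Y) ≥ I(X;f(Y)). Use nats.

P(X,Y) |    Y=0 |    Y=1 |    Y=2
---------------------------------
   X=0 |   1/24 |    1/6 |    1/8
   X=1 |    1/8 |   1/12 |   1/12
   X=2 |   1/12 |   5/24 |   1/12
I(X;Y) = 0.0509, I(X;f(Y)) = 0.0389, inequality holds: 0.0509 ≥ 0.0389

Data Processing Inequality: For any Markov chain X → Y → Z, we have I(X;Y) ≥ I(X;Z).

Here Z = f(Y) is a deterministic function of Y, forming X → Y → Z.

Original I(X;Y) = 0.0509 nats

After applying f:
P(X,Z) where Z=f(Y):
- P(X,Z=0) = P(X,Y=1) + P(X,Y=2)
- P(X,Z=1) = P(X,Y=0)

I(X;Z) = I(X;f(Y)) = 0.0389 nats

Verification: 0.0509 ≥ 0.0389 ✓

Information cannot be created by processing; the function f can only lose information about X.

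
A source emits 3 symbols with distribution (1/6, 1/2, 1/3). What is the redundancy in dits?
0.0379 dits

Redundancy measures how far a source is from maximum entropy:
R = H_max - H(X)

Maximum entropy for 3 symbols: H_max = log_10(3) = 0.4771 dits
Actual entropy: H(X) = 0.4392 dits
Redundancy: R = 0.4771 - 0.4392 = 0.0379 dits

This redundancy represents potential for compression: the source could be compressed by 0.0379 dits per symbol.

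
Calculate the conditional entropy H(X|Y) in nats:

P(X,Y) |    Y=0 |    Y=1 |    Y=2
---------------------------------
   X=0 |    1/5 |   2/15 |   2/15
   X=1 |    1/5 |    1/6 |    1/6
0.6894 nats

Using the chain rule: H(X|Y) = H(X,Y) - H(Y)

First, compute H(X,Y) = 1.7783 nats

Marginal P(Y) = (2/5, 3/10, 3/10)
H(Y) = 1.0889 nats

H(X|Y) = H(X,Y) - H(Y) = 1.7783 - 1.0889 = 0.6894 nats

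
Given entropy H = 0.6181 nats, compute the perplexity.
1.8554

Perplexity is e^H (or exp(H) for natural log).

H = 0.6181 nats
Perplexity = e^0.6181 = 1.8554

Interpretation: The model's uncertainty is equivalent to choosing uniformly among 1.9 options.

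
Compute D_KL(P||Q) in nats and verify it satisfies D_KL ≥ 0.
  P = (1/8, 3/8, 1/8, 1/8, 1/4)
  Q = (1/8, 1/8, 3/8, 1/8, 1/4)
0.2747 nats

KL divergence satisfies the Gibbs inequality: D_KL(P||Q) ≥ 0 for all distributions P, Q.

D_KL(P||Q) = Σ p(x) log(p(x)/q(x))
Term by term:
  x=0: 1/8 × log_e[(1/8)/(1/8)] = 0.0000
  x=1: 3/8 × log_e[(3/8)/(1/8)] = 0.4120
  x=2: 1/8 × log_e[(1/8)/(3/8)] = -0.1373
  x=3: 1/8 × log_e[(1/8)/(1/8)] = 0.0000
  x=4: 1/4 × log_e[(1/4)/(1/4)] = 0.0000
D_KL(P||Q) = 0.2747 nats

D_KL(P||Q) = 0.2747 ≥ 0 ✓

This non-negativity is a fundamental property: relative entropy cannot be negative because it measures how different Q is from P.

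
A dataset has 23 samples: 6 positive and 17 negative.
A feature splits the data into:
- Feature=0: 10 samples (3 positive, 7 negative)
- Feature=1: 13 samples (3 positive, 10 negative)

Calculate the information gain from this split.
0.0044 bits

Information Gain = H(Y) - H(Y|Feature)

Before split:
P(positive) = 6/23 = 0.2609
H(Y) = 0.8281 bits

After split:
Feature=0: H = 0.8813 bits (weight = 10/23)
Feature=1: H = 0.7793 bits (weight = 13/23)
H(Y|Feature) = (10/23)×0.8813 + (13/23)×0.7793 = 0.8237 bits

Information Gain = 0.8281 - 0.8237 = 0.0044 bits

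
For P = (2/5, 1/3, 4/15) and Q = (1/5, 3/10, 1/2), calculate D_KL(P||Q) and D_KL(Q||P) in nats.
D_KL(P||Q) = 0.1448, D_KL(Q||P) = 0.1441

KL divergence is not symmetric: D_KL(P||Q) ≠ D_KL(Q||P) in general.

D_KL(P||Q) = 0.1448 nats
D_KL(Q||P) = 0.1441 nats

No, they are not equal!

This asymmetry is why KL divergence is not a true distance metric.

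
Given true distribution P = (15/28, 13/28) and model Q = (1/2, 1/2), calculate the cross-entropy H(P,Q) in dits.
0.3010 dits

Cross-entropy: H(P,Q) = -Σ p(x) log q(x)

Alternatively: H(P,Q) = H(P) + D_KL(P||Q)
H(P) = 0.2999 dits
D_KL(P||Q) = 0.0011 dits

H(P,Q) = 0.2999 + 0.0011 = 0.3010 dits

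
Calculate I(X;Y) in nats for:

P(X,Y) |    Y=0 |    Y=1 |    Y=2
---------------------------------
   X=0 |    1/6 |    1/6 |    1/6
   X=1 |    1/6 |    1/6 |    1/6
0.0000 nats

Mutual information: I(X;Y) = H(X) + H(Y) - H(X,Y)

Marginals:
P(X) = (1/2, 1/2), H(X) = 0.6931 nats
P(Y) = (1/3, 1/3, 1/3), H(Y) = 1.0986 nats

Joint entropy: H(X,Y) = 1.7918 nats

I(X;Y) = 0.6931 + 1.0986 - 1.7918 = 0.0000 nats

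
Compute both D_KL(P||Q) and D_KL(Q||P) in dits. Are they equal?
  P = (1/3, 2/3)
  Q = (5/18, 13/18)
D_KL(P||Q) = 0.0032, D_KL(Q||P) = 0.0031

KL divergence is not symmetric: D_KL(P||Q) ≠ D_KL(Q||P) in general.

D_KL(P||Q) = 0.0032 dits
D_KL(Q||P) = 0.0031 dits

No, they are not equal!

This asymmetry is why KL divergence is not a true distance metric.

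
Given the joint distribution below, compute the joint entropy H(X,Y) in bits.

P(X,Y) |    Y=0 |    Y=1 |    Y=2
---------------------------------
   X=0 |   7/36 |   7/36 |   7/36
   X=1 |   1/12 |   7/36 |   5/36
2.5319 bits

Joint entropy is H(X,Y) = -Σ_{x,y} p(x,y) log p(x,y).

Summing over all non-zero entries:
H(X,Y) = -[7/36·log_2(7/36) + 7/36·log_2(7/36) + 7/36·log_2(7/36) + 1/12·log_2(1/12) + 7/36·log_2(7/36) + 5/36·log_2(5/36)]
H(X,Y) = 2.5319 bits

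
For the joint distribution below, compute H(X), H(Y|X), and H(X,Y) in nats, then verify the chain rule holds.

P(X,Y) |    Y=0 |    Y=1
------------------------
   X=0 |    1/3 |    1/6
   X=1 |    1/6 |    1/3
H(X,Y) = 1.3297, H(X) = 0.6931, H(Y|X) = 0.6365 (all in nats)

Chain rule: H(X,Y) = H(X) + H(Y|X)

Left side — joint entropy directly:
H(X,Y) = -Σ p(x,y) log p(x,y) = 1.3297 nats

Right side — compute H(Y|X) from the conditional distributions:
P(X) = (1/2, 1/2), so H(X) = 0.6931 nats
H(Y|X) = Σ_x P(X=x) · H(Y|X=x):
  P(Y|X=0) = (2/3, 1/3), H(Y|X=0) = 0.6365, weight P(X=0) = 1/2
  P(Y|X=1) = (1/3, 2/3), H(Y|X=1) = 0.6365, weight P(X=1) = 1/2
H(Y|X) = 0.6365 nats

H(X) + H(Y|X) = 0.6931 + 0.6365 = 1.3297 nats

Both sides equal 1.3297 nats. ✓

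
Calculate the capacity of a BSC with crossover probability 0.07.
0.6341 bits

For a binary symmetric channel (BSC) with error probability p:
Capacity C = 1 - H(p) bits per symbol

where H(p) = -p log₂(p) - (1-p) log₂(1-p) is the binary entropy function.

H(0.07) = 0.3659 bits
C = 1 - 0.3659 = 0.6341 bits per symbol

This means we can reliably transmit up to 0.6341 bits of information per channel use.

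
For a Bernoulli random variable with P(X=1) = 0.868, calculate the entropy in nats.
0.3902 nats

The binary entropy function is:
H(p) = -p log(p) - (1-p) log(1-p)

H(0.868) = -0.868 × log_e(0.868) - 0.132 × log_e(0.132)
H(0.868) = 0.3902 nats

Note: Binary entropy is maximized at p=0.5 (H=1 bit) and minimized at p=0 or p=1 (H=0).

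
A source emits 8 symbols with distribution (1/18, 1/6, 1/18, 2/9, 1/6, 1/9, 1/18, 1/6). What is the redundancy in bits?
0.1781 bits

Redundancy measures how far a source is from maximum entropy:
R = H_max - H(X)

Maximum entropy for 8 symbols: H_max = log_2(8) = 3.0000 bits
Actual entropy: H(X) = 2.8219 bits
Redundancy: R = 3.0000 - 2.8219 = 0.1781 bits

This redundancy represents potential for compression: the source could be compressed by 0.1781 bits per symbol.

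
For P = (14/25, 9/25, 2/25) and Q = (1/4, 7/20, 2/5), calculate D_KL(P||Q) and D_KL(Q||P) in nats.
D_KL(P||Q) = 0.3330, D_KL(Q||P) = 0.4323

KL divergence is not symmetric: D_KL(P||Q) ≠ D_KL(Q||P) in general.

D_KL(P||Q) = 0.3330 nats
D_KL(Q||P) = 0.4323 nats

No, they are not equal!

This asymmetry is why KL divergence is not a true distance metric.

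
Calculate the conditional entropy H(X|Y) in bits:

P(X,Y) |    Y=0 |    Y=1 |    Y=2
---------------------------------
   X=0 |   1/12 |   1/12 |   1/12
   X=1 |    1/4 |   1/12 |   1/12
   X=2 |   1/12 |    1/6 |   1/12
1.4675 bits

Using the chain rule: H(X|Y) = H(X,Y) - H(Y)

First, compute H(X,Y) = 3.0221 bits

Marginal P(Y) = (5/12, 1/3, 1/4)
H(Y) = 1.5546 bits

H(X|Y) = H(X,Y) - H(Y) = 3.0221 - 1.5546 = 1.4675 bits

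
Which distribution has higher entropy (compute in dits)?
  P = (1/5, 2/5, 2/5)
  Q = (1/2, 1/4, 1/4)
P

Computing entropies in dits:
H(P) = 0.4581
H(Q) = 0.4515

Distribution P has higher entropy.

Intuition: The distribution closer to uniform (more spread out) has higher entropy.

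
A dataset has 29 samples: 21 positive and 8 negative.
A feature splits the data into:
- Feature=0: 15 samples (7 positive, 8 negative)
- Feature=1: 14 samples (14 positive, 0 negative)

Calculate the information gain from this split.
0.3342 bits

Information Gain = H(Y) - H(Y|Feature)

Before split:
P(positive) = 21/29 = 0.7241
H(Y) = 0.8498 bits

After split:
Feature=0: H = 0.9968 bits (weight = 15/29)
Feature=1: H = 0.0000 bits (weight = 14/29)
H(Y|Feature) = (15/29)×0.9968 + (14/29)×0.0000 = 0.5156 bits

Information Gain = 0.8498 - 0.5156 = 0.3342 bits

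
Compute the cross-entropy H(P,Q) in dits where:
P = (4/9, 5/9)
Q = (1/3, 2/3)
0.3099 dits

Cross-entropy: H(P,Q) = -Σ p(x) log q(x)

Alternatively: H(P,Q) = H(P) + D_KL(P||Q)
H(P) = 0.2983 dits
D_KL(P||Q) = 0.0115 dits

H(P,Q) = 0.2983 + 0.0115 = 0.3099 dits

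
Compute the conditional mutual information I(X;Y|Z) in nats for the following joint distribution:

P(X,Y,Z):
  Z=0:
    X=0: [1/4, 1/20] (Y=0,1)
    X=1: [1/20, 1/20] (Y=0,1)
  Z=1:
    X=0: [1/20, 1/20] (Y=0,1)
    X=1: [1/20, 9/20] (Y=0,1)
0.0589 nats

Conditional mutual information: I(X;Y|Z) = H(X|Z) + H(Y|Z) - H(X,Y|Z)

H(Z) = 0.6730
H(X,Z) = 1.1683 → H(X|Z) = 0.4953
H(Y,Z) = 1.1683 → H(Y|Z) = 0.4953
H(X,Y,Z) = 1.6046 → H(X,Y|Z) = 0.9316

I(X;Y|Z) = 0.4953 + 0.4953 - 0.9316 = 0.0589 nats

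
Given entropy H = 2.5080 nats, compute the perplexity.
12.2803

Perplexity is e^H (or exp(H) for natural log).

H = 2.5080 nats
Perplexity = e^2.5080 = 12.2803

Interpretation: The model's uncertainty is equivalent to choosing uniformly among 12.3 options.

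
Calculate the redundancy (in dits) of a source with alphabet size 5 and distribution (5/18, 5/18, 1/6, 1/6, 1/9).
0.0245 dits

Redundancy measures how far a source is from maximum entropy:
R = H_max - H(X)

Maximum entropy for 5 symbols: H_max = log_10(5) = 0.6990 dits
Actual entropy: H(X) = 0.6745 dits
Redundancy: R = 0.6990 - 0.6745 = 0.0245 dits

This redundancy represents potential for compression: the source could be compressed by 0.0245 dits per symbol.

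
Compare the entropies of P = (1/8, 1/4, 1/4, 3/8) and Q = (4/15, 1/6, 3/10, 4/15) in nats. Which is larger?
Q

Computing entropies in nats:
H(P) = 1.3209
H(Q) = 1.3648

Distribution Q has higher entropy.

Intuition: The distribution closer to uniform (more spread out) has higher entropy.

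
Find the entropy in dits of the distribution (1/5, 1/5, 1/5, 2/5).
0.5786 dits

Shannon entropy is H(X) = -Σ p(x) log p(x).

For P = (1/5, 1/5, 1/5, 2/5):
H = -1/5 × log_10(1/5) -1/5 × log_10(1/5) -1/5 × log_10(1/5) -2/5 × log_10(2/5)
H = 0.5786 dits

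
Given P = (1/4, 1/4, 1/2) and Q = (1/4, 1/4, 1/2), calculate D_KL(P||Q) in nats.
0.0000 nats

KL divergence: D_KL(P||Q) = Σ p(x) log(p(x)/q(x))

Computing term by term:
  x=0: 1/4 × log_e[(1/4)/(1/4)] = 1/4 × 0.0000 = 0.0000
  x=1: 1/4 × log_e[(1/4)/(1/4)] = 1/4 × 0.0000 = 0.0000
  x=2: 1/2 × log_e[(1/2)/(1/2)] = 1/2 × 0.0000 = 0.0000

D_KL(P||Q) = 0.0000 nats

Note: KL divergence is always non-negative and equals 0 iff P = Q.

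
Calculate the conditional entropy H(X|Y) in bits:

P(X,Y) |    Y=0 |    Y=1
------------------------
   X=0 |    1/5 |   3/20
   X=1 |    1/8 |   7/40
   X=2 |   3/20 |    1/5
1.5667 bits

Using the chain rule: H(X|Y) = H(X,Y) - H(Y)

First, compute H(X,Y) = 2.5649 bits

Marginal P(Y) = (19/40, 21/40)
H(Y) = 0.9982 bits

H(X|Y) = H(X,Y) - H(Y) = 2.5649 - 0.9982 = 1.5667 bits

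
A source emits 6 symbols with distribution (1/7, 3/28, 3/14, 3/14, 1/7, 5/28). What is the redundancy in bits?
0.0413 bits

Redundancy measures how far a source is from maximum entropy:
R = H_max - H(X)

Maximum entropy for 6 symbols: H_max = log_2(6) = 2.5850 bits
Actual entropy: H(X) = 2.5436 bits
Redundancy: R = 2.5850 - 2.5436 = 0.0413 bits

This redundancy represents potential for compression: the source could be compressed by 0.0413 bits per symbol.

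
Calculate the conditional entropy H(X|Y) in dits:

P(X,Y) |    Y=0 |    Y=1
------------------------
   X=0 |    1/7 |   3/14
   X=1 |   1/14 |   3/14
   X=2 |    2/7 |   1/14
0.4256 dits

Using the chain rule: H(X|Y) = H(X,Y) - H(Y)

First, compute H(X,Y) = 0.7266 dits

Marginal P(Y) = (1/2, 1/2)
H(Y) = 0.3010 dits

H(X|Y) = H(X,Y) - H(Y) = 0.7266 - 0.3010 = 0.4256 dits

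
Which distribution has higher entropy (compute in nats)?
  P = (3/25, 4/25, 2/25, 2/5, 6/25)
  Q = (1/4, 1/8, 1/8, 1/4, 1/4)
Q

Computing entropies in nats:
H(P) = 1.4587
H(Q) = 1.5596

Distribution Q has higher entropy.

Intuition: The distribution closer to uniform (more spread out) has higher entropy.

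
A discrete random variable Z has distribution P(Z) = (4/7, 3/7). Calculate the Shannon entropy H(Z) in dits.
0.2966 dits

Shannon entropy is H(X) = -Σ p(x) log p(x).

For P = (4/7, 3/7):
H = -4/7 × log_10(4/7) -3/7 × log_10(3/7)
H = 0.2966 dits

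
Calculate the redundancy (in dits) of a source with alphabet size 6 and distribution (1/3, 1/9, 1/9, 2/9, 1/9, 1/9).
0.0498 dits

Redundancy measures how far a source is from maximum entropy:
R = H_max - H(X)

Maximum entropy for 6 symbols: H_max = log_10(6) = 0.7782 dits
Actual entropy: H(X) = 0.7283 dits
Redundancy: R = 0.7782 - 0.7283 = 0.0498 dits

This redundancy represents potential for compression: the source could be compressed by 0.0498 dits per symbol.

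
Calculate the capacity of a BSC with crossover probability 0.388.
0.0365 bits

For a binary symmetric channel (BSC) with error probability p:
Capacity C = 1 - H(p) bits per symbol

where H(p) = -p log₂(p) - (1-p) log₂(1-p) is the binary entropy function.

H(0.388) = 0.9635 bits
C = 1 - 0.9635 = 0.0365 bits per symbol

This means we can reliably transmit up to 0.0365 bits of information per channel use.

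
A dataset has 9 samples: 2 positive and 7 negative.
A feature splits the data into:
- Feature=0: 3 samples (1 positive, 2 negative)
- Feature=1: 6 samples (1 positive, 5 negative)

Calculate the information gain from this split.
0.0248 bits

Information Gain = H(Y) - H(Y|Feature)

Before split:
P(positive) = 2/9 = 0.2222
H(Y) = 0.7642 bits

After split:
Feature=0: H = 0.9183 bits (weight = 3/9)
Feature=1: H = 0.6500 bits (weight = 6/9)
H(Y|Feature) = (3/9)×0.9183 + (6/9)×0.6500 = 0.7394 bits

Information Gain = 0.7642 - 0.7394 = 0.0248 bits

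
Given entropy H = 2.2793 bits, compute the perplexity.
4.8544

Perplexity is 2^H (or exp(H) for natural log).

H = 2.2793 bits
Perplexity = 2^2.2793 = 4.8544

Interpretation: The model's uncertainty is equivalent to choosing uniformly among 4.9 options.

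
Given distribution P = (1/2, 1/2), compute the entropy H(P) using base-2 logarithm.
1.0000 bits

Shannon entropy is H(X) = -Σ p(x) log p(x).

For P = (1/2, 1/2):
H = -1/2 × log_2(1/2) -1/2 × log_2(1/2)
H = 1.0000 bits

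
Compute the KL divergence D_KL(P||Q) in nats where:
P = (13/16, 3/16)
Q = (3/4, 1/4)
0.0111 nats

KL divergence: D_KL(P||Q) = Σ p(x) log(p(x)/q(x))

Computing term by term:
  x=0: 13/16 × log_e[(13/16)/(3/4)] = 13/16 × 0.0800 = 0.0650
  x=1: 3/16 × log_e[(3/16)/(1/4)] = 3/16 × -0.2877 = -0.0539

D_KL(P||Q) = 0.0111 nats

Note: KL divergence is always non-negative and equals 0 iff P = Q.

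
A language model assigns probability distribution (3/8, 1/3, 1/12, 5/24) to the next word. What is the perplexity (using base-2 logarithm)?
3.5533

Perplexity is 2^H (or exp(H) for natural log).

First, H = -Σ p log p = 1.8292 bits
Perplexity = 2^1.8292 = 3.5533

Interpretation: The model's uncertainty is equivalent to choosing uniformly among 3.6 options.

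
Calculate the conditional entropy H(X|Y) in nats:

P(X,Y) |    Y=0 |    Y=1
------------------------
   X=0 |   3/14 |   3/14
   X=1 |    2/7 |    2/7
0.6829 nats

Using the chain rule: H(X|Y) = H(X,Y) - H(Y)

First, compute H(X,Y) = 1.3761 nats

Marginal P(Y) = (1/2, 1/2)
H(Y) = 0.6931 nats

H(X|Y) = H(X,Y) - H(Y) = 1.3761 - 0.6931 = 0.6829 nats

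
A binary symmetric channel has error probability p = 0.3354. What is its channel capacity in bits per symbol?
0.0797 bits

For a binary symmetric channel (BSC) with error probability p:
Capacity C = 1 - H(p) bits per symbol

where H(p) = -p log₂(p) - (1-p) log₂(1-p) is the binary entropy function.

H(0.3354) = 0.9203 bits
C = 1 - 0.9203 = 0.0797 bits per symbol

This means we can reliably transmit up to 0.0797 bits of information per channel use.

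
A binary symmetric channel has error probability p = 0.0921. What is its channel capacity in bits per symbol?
0.5566 bits

For a binary symmetric channel (BSC) with error probability p:
Capacity C = 1 - H(p) bits per symbol

where H(p) = -p log₂(p) - (1-p) log₂(1-p) is the binary entropy function.

H(0.0921) = 0.4434 bits
C = 1 - 0.4434 = 0.5566 bits per symbol

This means we can reliably transmit up to 0.5566 bits of information per channel use.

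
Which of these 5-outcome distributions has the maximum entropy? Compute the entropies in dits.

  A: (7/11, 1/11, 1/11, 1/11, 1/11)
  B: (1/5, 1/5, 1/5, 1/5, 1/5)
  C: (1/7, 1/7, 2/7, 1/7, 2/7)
B

For a discrete distribution over n outcomes, entropy is maximized by the uniform distribution.

Computing entropies:
H(A) = 0.5036 dits
H(B) = 0.6990 dits
H(C) = 0.6731 dits

The uniform distribution (where all probabilities equal 1/5) achieves the maximum entropy of log_10(5) = 0.6990 dits.

Distribution B has the highest entropy.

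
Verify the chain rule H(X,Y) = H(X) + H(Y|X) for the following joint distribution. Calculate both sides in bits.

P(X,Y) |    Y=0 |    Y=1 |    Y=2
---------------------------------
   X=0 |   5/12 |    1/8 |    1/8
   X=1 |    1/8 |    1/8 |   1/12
H(X,Y) = 2.3250, H(X) = 0.9183, H(Y|X) = 1.4067 (all in bits)

Chain rule: H(X,Y) = H(X) + H(Y|X)

Left side — joint entropy directly:
H(X,Y) = -Σ p(x,y) log p(x,y) = 2.3250 bits

Right side — compute H(Y|X) from the conditional distributions:
P(X) = (2/3, 1/3), so H(X) = 0.9183 bits
H(Y|X) = Σ_x P(X=x) · H(Y|X=x):
  P(Y|X=0) = (5/8, 3/16, 3/16), H(Y|X=0) = 1.3294, weight P(X=0) = 2/3
  P(Y|X=1) = (3/8, 3/8, 1/4), H(Y|X=1) = 1.5613, weight P(X=1) = 1/3
H(Y|X) = 1.4067 bits

H(X) + H(Y|X) = 0.9183 + 1.4067 = 2.3250 bits

Both sides equal 2.3250 bits. ✓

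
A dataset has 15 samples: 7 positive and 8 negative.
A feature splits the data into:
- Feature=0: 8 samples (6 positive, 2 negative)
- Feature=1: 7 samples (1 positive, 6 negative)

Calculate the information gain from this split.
0.2880 bits

Information Gain = H(Y) - H(Y|Feature)

Before split:
P(positive) = 7/15 = 0.4667
H(Y) = 0.9968 bits

After split:
Feature=0: H = 0.8113 bits (weight = 8/15)
Feature=1: H = 0.5917 bits (weight = 7/15)
H(Y|Feature) = (8/15)×0.8113 + (7/15)×0.5917 = 0.7088 bits

Information Gain = 0.9968 - 0.7088 = 0.2880 bits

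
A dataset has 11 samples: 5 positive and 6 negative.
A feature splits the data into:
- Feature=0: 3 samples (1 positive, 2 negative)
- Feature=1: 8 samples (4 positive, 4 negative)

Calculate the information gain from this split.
0.0163 bits

Information Gain = H(Y) - H(Y|Feature)

Before split:
P(positive) = 5/11 = 0.4545
H(Y) = 0.9940 bits

After split:
Feature=0: H = 0.9183 bits (weight = 3/11)
Feature=1: H = 1.0000 bits (weight = 8/11)
H(Y|Feature) = (3/11)×0.9183 + (8/11)×1.0000 = 0.9777 bits

Information Gain = 0.9940 - 0.9777 = 0.0163 bits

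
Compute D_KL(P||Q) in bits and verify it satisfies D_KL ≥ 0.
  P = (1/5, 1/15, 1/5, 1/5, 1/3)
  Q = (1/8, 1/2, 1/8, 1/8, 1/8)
0.6847 bits

KL divergence satisfies the Gibbs inequality: D_KL(P||Q) ≥ 0 for all distributions P, Q.

D_KL(P||Q) = Σ p(x) log(p(x)/q(x))
Term by term:
  x=0: 1/5 × log_2[(1/5)/(1/8)] = 0.1356
  x=1: 1/15 × log_2[(1/15)/(1/2)] = -0.1938
  x=2: 1/5 × log_2[(1/5)/(1/8)] = 0.1356
  x=3: 1/5 × log_2[(1/5)/(1/8)] = 0.1356
  x=4: 1/3 × log_2[(1/3)/(1/8)] = 0.4717
D_KL(P||Q) = 0.6847 bits

D_KL(P||Q) = 0.6847 ≥ 0 ✓

This non-negativity is a fundamental property: relative entropy cannot be negative because it measures how different Q is from P.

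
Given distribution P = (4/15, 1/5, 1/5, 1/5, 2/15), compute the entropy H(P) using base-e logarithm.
1.5868 nats

Shannon entropy is H(X) = -Σ p(x) log p(x).

For P = (4/15, 1/5, 1/5, 1/5, 2/15):
H = -4/15 × log_e(4/15) -1/5 × log_e(1/5) -1/5 × log_e(1/5) -1/5 × log_e(1/5) -2/15 × log_e(2/15)
H = 1.5868 nats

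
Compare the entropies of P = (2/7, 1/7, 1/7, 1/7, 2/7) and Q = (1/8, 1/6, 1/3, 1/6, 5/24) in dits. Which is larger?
Q

Computing entropies in dits:
H(P) = 0.6731
H(Q) = 0.6732

Distribution Q has higher entropy.

Intuition: The distribution closer to uniform (more spread out) has higher entropy.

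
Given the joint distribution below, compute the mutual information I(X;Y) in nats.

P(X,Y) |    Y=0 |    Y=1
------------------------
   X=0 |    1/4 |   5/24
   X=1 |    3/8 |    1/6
0.0114 nats

Mutual information: I(X;Y) = H(X) + H(Y) - H(X,Y)

Marginals:
P(X) = (11/24, 13/24), H(X) = 0.6897 nats
P(Y) = (5/8, 3/8), H(Y) = 0.6616 nats

Joint entropy: H(X,Y) = 1.3398 nats

I(X;Y) = 0.6897 + 0.6616 - 1.3398 = 0.0114 nats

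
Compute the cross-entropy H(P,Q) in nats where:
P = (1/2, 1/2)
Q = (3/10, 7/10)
0.7803 nats

Cross-entropy: H(P,Q) = -Σ p(x) log q(x)

Alternatively: H(P,Q) = H(P) + D_KL(P||Q)
H(P) = 0.6931 nats
D_KL(P||Q) = 0.0872 nats

H(P,Q) = 0.6931 + 0.0872 = 0.7803 nats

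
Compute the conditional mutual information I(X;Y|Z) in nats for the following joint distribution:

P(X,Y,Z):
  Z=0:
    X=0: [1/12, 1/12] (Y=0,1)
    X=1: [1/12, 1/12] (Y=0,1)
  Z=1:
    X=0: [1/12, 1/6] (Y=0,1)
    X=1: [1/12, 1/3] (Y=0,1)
0.0073 nats

Conditional mutual information: I(X;Y|Z) = H(X|Z) + H(Y|Z) - H(X,Y|Z)

H(Z) = 0.6365
H(X,Z) = 1.3086 → H(X|Z) = 0.6721
H(Y,Z) = 1.2425 → H(Y|Z) = 0.6059
H(X,Y,Z) = 1.9073 → H(X,Y|Z) = 1.2708

I(X;Y|Z) = 0.6721 + 0.6059 - 1.2708 = 0.0073 nats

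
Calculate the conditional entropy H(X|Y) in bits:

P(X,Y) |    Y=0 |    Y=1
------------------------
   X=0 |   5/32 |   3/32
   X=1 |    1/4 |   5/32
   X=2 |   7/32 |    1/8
1.5573 bits

Using the chain rule: H(X|Y) = H(X,Y) - H(Y)

First, compute H(X,Y) = 2.5117 bits

Marginal P(Y) = (5/8, 3/8)
H(Y) = 0.9544 bits

H(X|Y) = H(X,Y) - H(Y) = 2.5117 - 0.9544 = 1.5573 bits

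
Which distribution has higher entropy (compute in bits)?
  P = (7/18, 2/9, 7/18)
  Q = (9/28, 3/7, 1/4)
Q

Computing entropies in bits:
H(P) = 1.5420
H(Q) = 1.5502

Distribution Q has higher entropy.

Intuition: The distribution closer to uniform (more spread out) has higher entropy.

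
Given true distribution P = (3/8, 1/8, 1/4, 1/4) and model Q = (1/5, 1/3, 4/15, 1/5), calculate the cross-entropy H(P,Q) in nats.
1.4737 nats

Cross-entropy: H(P,Q) = -Σ p(x) log q(x)

Alternatively: H(P,Q) = H(P) + D_KL(P||Q)
H(P) = 1.3209 nats
D_KL(P||Q) = 0.1528 nats

H(P,Q) = 1.3209 + 0.1528 = 1.4737 nats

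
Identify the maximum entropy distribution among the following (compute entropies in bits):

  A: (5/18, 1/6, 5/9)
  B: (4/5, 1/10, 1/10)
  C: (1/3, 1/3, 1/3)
C

For a discrete distribution over n outcomes, entropy is maximized by the uniform distribution.

Computing entropies:
H(A) = 1.4153 bits
H(B) = 0.9219 bits
H(C) = 1.5850 bits

The uniform distribution (where all probabilities equal 1/3) achieves the maximum entropy of log_2(3) = 1.5850 bits.

Distribution C has the highest entropy.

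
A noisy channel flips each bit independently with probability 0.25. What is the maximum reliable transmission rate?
0.1887 bits

For a binary symmetric channel (BSC) with error probability p:
Capacity C = 1 - H(p) bits per symbol

where H(p) = -p log₂(p) - (1-p) log₂(1-p) is the binary entropy function.

H(0.25) = 0.8113 bits
C = 1 - 0.8113 = 0.1887 bits per symbol

This means we can reliably transmit up to 0.1887 bits of information per channel use.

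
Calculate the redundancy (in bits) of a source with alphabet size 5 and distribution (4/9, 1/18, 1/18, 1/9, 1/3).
0.4581 bits

Redundancy measures how far a source is from maximum entropy:
R = H_max - H(X)

Maximum entropy for 5 symbols: H_max = log_2(5) = 2.3219 bits
Actual entropy: H(X) = 1.8638 bits
Redundancy: R = 2.3219 - 1.8638 = 0.4581 bits

This redundancy represents potential for compression: the source could be compressed by 0.4581 bits per symbol.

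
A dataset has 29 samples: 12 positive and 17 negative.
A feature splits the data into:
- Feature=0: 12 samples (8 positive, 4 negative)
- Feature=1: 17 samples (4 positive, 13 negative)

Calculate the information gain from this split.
0.1370 bits

Information Gain = H(Y) - H(Y|Feature)

Before split:
P(positive) = 12/29 = 0.4138
H(Y) = 0.9784 bits

After split:
Feature=0: H = 0.9183 bits (weight = 12/29)
Feature=1: H = 0.7871 bits (weight = 17/29)
H(Y|Feature) = (12/29)×0.9183 + (17/29)×0.7871 = 0.8414 bits

Information Gain = 0.9784 - 0.8414 = 0.1370 bits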